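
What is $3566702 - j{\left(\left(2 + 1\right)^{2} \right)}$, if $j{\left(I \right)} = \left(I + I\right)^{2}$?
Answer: $3566378$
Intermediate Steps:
$j{\left(I \right)} = 4 I^{2}$ ($j{\left(I \right)} = \left(2 I\right)^{2} = 4 I^{2}$)
$3566702 - j{\left(\left(2 + 1\right)^{2} \right)} = 3566702 - 4 \left(\left(2 + 1\right)^{2}\right)^{2} = 3566702 - 4 \left(3^{2}\right)^{2} = 3566702 - 4 \cdot 9^{2} = 3566702 - 4 \cdot 81 = 3566702 - 324 = 3566378$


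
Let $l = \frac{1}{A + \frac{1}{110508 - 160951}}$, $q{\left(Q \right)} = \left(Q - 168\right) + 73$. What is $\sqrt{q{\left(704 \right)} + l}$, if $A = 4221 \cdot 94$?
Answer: $\frac{2 \sqrt{60988159799811419148083}}{20014470881} \approx 24.678$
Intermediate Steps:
$A = 396774$
$q{\left(Q \right)} = -95 + Q$ ($q{\left(Q \right)} = \left(-168 + Q\right) + 73 = -95 + Q$)
$l = \frac{50443}{20014470881}$ ($l = \frac{1}{396774 + \frac{1}{110508 - 160951}} = \frac{1}{396774 + \frac{1}{-50443}} = \frac{1}{396774 - \frac{1}{50443}} = \frac{1}{\frac{20014470881}{50443}} = \frac{50443}{20014470881} \approx 2.5203 \cdot 10^{-6}$)
$\sqrt{q{\left(704 \right)} + l} = \sqrt{\left(-95 + 704\right) + \frac{50443}{20014470881}} = \sqrt{609 + \frac{50443}{20014470881}} = \sqrt{\frac{12188812816972}{20014470881}} = \frac{2 \sqrt{60988159799811419148083}}{20014470881}$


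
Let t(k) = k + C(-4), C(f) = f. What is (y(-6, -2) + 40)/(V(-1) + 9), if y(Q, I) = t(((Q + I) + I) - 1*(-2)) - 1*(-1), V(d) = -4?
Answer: 29/5 ≈ 5.8000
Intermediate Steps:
t(k) = -4 + k (t(k) = k - 4 = -4 + k)
y(Q, I) = -1 + Q + 2*I (y(Q, I) = (-4 + (((Q + I) + I) - 1*(-2))) - 1*(-1) = (-4 + (((I + Q) + I) + 2)) + 1 = (-4 + ((Q + 2*I) + 2)) + 1 = (-4 + (2 + Q + 2*I)) + 1 = (-2 + Q + 2*I) + 1 = -1 + Q + 2*I)
(y(-6, -2) + 40)/(V(-1) + 9) = ((-1 - 6 + 2*(-2)) + 40)/(-4 + 9) = ((-1 - 6 - 4) + 40)/5 = (-11 + 40)/5 = (⅕)*29 = 29/5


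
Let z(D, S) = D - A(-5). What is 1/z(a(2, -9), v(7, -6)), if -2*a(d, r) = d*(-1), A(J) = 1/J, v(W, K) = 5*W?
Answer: 5/6 ≈ 0.83333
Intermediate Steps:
A(J) = 1/J
a(d, r) = d/2 (a(d, r) = -d*(-1)/2 = -(-1)*d/2 = d/2)
z(D, S) = 1/5 + D (z(D, S) = D - 1/(-5) = D - 1*(-1/5) = D + 1/5 = 1/5 + D)
1/z(a(2, -9), v(7, -6)) = 1/(1/5 + (1/2)*2) = 1/(1/5 + 1) = 1/(6/5) = 5/6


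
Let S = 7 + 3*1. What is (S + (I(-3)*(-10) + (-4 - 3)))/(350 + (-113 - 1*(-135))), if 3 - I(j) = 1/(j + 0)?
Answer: -91/1116 ≈ -0.081541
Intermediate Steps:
I(j) = 3 - 1/j (I(j) = 3 - 1/(j + 0) = 3 - 1/j)
S = 10 (S = 7 + 3 = 10)
(S + (I(-3)*(-10) + (-4 - 3)))/(350 + (-113 - 1*(-135))) = (10 + ((3 - 1/(-3))*(-10) + (-4 - 3)))/(350 + (-113 - 1*(-135))) = (10 + ((3 - 1*(-⅓))*(-10) - 7))/(350 + (-113 + 135)) = (10 + ((3 + ⅓)*(-10) - 7))/(350 + 22) = (10 + ((10/3)*(-10) - 7))/372 = (10 + (-100/3 - 7))*(1/372) = (10 - 121/3)*(1/372) = -91/3*1/372 = -91/1116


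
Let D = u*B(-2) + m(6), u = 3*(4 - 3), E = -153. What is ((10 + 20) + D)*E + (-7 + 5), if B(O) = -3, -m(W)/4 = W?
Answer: 457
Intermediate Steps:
m(W) = -4*W
u = 3 (u = 3*1 = 3)
D = -33 (D = 3*(-3) - 4*6 = -9 - 24 = -33)
((10 + 20) + D)*E + (-7 + 5) = ((10 + 20) - 33)*(-153) + (-7 + 5) = (30 - 33)*(-153) - 2 = -3*(-153) - 2 = 459 - 2 = 457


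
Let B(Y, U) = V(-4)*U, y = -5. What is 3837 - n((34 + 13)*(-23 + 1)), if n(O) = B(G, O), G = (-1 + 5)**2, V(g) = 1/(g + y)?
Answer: 33499/9 ≈ 3722.1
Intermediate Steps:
V(g) = 1/(-5 + g) (V(g) = 1/(g - 5) = 1/(-5 + g))
G = 16 (G = 4**2 = 16)
B(Y, U) = -U/9 (B(Y, U) = U/(-5 - 4) = U/(-9) = -U/9)
n(O) = -O/9
3837 - n((34 + 13)*(-23 + 1)) = 3837 - (-1)*(34 + 13)*(-23 + 1)/9 = 3837 - (-1)*47*(-22)/9 = 3837 - (-1)*(-1034)/9 = 3837 - 1*1034/9 = 3837 - 1034/9 = 33499/9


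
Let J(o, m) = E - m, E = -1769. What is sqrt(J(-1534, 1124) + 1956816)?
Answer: sqrt(1953923) ≈ 1397.8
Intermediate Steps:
J(o, m) = -1769 - m
sqrt(J(-1534, 1124) + 1956816) = sqrt((-1769 - 1*1124) + 1956816) = sqrt((-1769 - 1124) + 1956816) = sqrt(-2893 + 1956816) = sqrt(1953923)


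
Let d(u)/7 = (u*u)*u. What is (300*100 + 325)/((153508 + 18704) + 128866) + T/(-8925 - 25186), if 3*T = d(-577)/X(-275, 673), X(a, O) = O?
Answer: 58135448886349/2962182096786 ≈ 19.626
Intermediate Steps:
d(u) = 7*u³ (d(u) = 7*((u*u)*u) = 7*(u²*u) = 7*u³)
T = -1344700231/2019 (T = ((7*(-577)³)/673)/3 = ((7*(-192100033))*(1/673))/3 = (-1344700231*1/673)/3 = (⅓)*(-1344700231/673) = -1344700231/2019 ≈ -6.6602e+5)
(300*100 + 325)/((153508 + 18704) + 128866) + T/(-8925 - 25186) = (300*100 + 325)/((153508 + 18704) + 128866) - 1344700231/(2019*(-8925 - 25186)) = (30000 + 325)/(172212 + 128866) - 1344700231/2019/(-34111) = 30325/301078 - 1344700231/2019*(-1/34111) = 30325*(1/301078) + 192100033/9838587 = 30325/301078 + 192100033/9838587 = 58135448886349/2962182096786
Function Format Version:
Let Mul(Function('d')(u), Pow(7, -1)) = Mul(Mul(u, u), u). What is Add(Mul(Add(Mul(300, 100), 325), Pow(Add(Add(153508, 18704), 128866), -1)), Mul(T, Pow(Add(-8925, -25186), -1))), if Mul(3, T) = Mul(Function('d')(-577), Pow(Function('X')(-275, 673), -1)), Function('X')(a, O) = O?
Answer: Rational(58135448886349, 2962182096786) ≈ 19.626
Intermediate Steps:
Function('d')(u) = Mul(7, Pow(u, 3)) (Function('d')(u) = Mul(7, Mul(Mul(u, u), u)) = Mul(7, Mul(Pow(u, 2), u)) = Mul(7, Pow(u, 3)))
T = Rational(-1344700231, 2019) (T = Mul(Rational(1, 3), Mul(Mul(7, Pow(-577, 3)), Pow(673, -1))) = Mul(Rational(1, 3), Mul(Mul(7, -192100033), Rational(1, 673))) = Mul(Rational(1, 3), Mul(-1344700231, Rational(1, 673))) = Mul(Rational(1, 3), Rational(-1344700231, 673)) = Rational(-1344700231, 2019) ≈ -6.6602e+5)
Add(Mul(Add(Mul(300, 100), 325), Pow(Add(Add(153508, 18704), 128866), -1)), Mul(T, Pow(Add(-8925, -25186), -1))) = Add(Mul(Add(Mul(300, 100), 325), Pow(Add(Add(153508, 18704), 128866), -1)), Mul(Rational(-1344700231, 2019), Pow(Add(-8925, -25186), -1))) = Add(Mul(Add(30000, 325), Pow(Add(172212, 128866), -1)), Mul(Rational(-1344700231, 2019), Pow(-34111, -1))) = Add(Mul(30325, Pow(301078, -1)), Mul(Rational(-1344700231, 2019), Rational(-1, 34111))) = Add(Mul(30325, Rational(1, 301078)), Rational(192100033, 9838587)) = Add(Rational(30325, 301078), Rational(192100033, 9838587)) = Rational(58135448886349, 2962182096786)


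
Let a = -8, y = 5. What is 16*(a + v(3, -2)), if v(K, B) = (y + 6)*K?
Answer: 400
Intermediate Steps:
v(K, B) = 11*K (v(K, B) = (5 + 6)*K = 11*K)
16*(a + v(3, -2)) = 16*(-8 + 11*3) = 16*(-8 + 33) = 16*25 = 400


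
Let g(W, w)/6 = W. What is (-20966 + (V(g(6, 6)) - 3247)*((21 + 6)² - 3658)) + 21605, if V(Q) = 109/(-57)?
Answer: 542452075/57 ≈ 9.5167e+6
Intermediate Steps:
g(W, w) = 6*W
V(Q) = -109/57 (V(Q) = 109*(-1/57) = -109/57)
(-20966 + (V(g(6, 6)) - 3247)*((21 + 6)² - 3658)) + 21605 = (-20966 + (-109/57 - 3247)*((21 + 6)² - 3658)) + 21605 = (-20966 - 185188*(27² - 3658)/57) + 21605 = (-20966 - 185188*(729 - 3658)/57) + 21605 = (-20966 - 185188/57*(-2929)) + 21605 = (-20966 + 542415652/57) + 21605 = 541220590/57 + 21605 = 542452075/57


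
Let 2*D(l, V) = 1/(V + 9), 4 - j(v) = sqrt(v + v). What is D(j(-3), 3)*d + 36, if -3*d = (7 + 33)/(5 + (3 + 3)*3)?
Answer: 7447/207 ≈ 35.976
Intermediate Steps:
j(v) = 4 - sqrt(2)*sqrt(v) (j(v) = 4 - sqrt(v + v) = 4 - sqrt(2*v) = 4 - sqrt(2)*sqrt(v))
D(l, V) = 1/(2*(9 + V)) (D(l, V) = 1/(2*(V + 9)) = 1/(2*(9 + V)))
d = -40/69 (d = -(7 + 33)/(3*(5 + (3 + 3)*3)) = -40/(3*(5 + 6*3)) = -40/(3*(5 + 18)) = -40/(3*23) = -1/3*40/23 = -40/69 ≈ -0.57971)
D(j(-3), 3)*d + 36 = (1/(2*(9 + 3)))*(-40/69) + 36 = ((1/2)/12)*(-40/69) + 36 = ((1/2)*(1/12))*(-40/69) + 36 = (1/24)*(-40/69) + 36 = -5/207 + 36 = 7447/207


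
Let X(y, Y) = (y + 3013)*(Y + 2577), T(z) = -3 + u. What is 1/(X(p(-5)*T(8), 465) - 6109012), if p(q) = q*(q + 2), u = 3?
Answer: 1/3056534 ≈ 3.2717e-7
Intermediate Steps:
T(z) = 0 (T(z) = -3 + 3 = 0)
p(q) = q*(2 + q)
X(y, Y) = (2577 + Y)*(3013 + y) (X(y, Y) = (3013 + y)*(2577 + Y) = (2577 + Y)*(3013 + y))
1/(X(p(-5)*T(8), 465) - 6109012) = 1/((7764501 + 2577*(-5*(2 - 5)*0) + 3013*465 + 465*(-5*(2 - 5)*0)) - 6109012) = 1/((7764501 + 2577*(-5*(-3)*0) + 1401045 + 465*(-5*(-3)*0)) - 6109012) = 1/((7764501 + 2577*(15*0) + 1401045 + 465*(15*0)) - 6109012) = 1/((7764501 + 2577*0 + 1401045 + 465*0) - 6109012) = 1/((7764501 + 0 + 1401045 + 0) - 6109012) = 1/(9165546 - 6109012) = 1/3056534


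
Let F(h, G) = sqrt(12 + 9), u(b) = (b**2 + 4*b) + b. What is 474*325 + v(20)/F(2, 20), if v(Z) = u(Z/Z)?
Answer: 154050 + 2*sqrt(21)/7 ≈ 1.5405e+5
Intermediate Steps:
u(b) = b**2 + 5*b
v(Z) = 6 (v(Z) = (Z/Z)*(5 + Z/Z) = 1*(5 + 1) = 1*6 = 6)
F(h, G) = sqrt(21)
474*325 + v(20)/F(2, 20) = 474*325 + 6/(sqrt(21)) = 154050 + 6*(sqrt(21)/21) = 154050 + 2*sqrt(21)/7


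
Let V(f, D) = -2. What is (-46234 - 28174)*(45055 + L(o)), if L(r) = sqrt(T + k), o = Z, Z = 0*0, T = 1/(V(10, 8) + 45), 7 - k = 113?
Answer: -3352452440 - 520856*I*sqrt(3999)/43 ≈ -3.3525e+9 - 7.6599e+5*I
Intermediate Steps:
k = -106 (k = 7 - 1*113 = 7 - 113 = -106)
T = 1/43 (T = 1/(-2 + 45) = 1/43 ≈ 0.023256)
Z = 0
o = 0
L(r) = 7*I*sqrt(3999)/43 (L(r) = sqrt(1/43 - 106) = sqrt(-4557/43) = 7*I*sqrt(3999)/43)
(-46234 - 28174)*(45055 + L(o)) = (-46234 - 28174)*(45055 + 7*I*sqrt(3999)/43) = -74408*(45055 + 7*I*sqrt(3999)/43) = -3352452440 - 520856*I*sqrt(3999)/43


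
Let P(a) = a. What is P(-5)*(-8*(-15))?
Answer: -600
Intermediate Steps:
P(-5)*(-8*(-15)) = -(-40)*(-15) = -5*120 = -600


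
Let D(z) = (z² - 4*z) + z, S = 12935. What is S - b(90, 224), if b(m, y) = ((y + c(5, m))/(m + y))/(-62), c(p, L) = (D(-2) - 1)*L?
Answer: 125909807/9734 ≈ 12935.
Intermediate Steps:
D(z) = z² - 3*z
c(p, L) = 9*L (c(p, L) = (-2*(-3 - 2) - 1)*L = (-2*(-5) - 1)*L = (10 - 1)*L = 9*L)
b(m, y) = -(y + 9*m)/(62*(m + y)) (b(m, y) = ((y + 9*m)/(m + y))/(-62) = ((y + 9*m)/(m + y))*(-1/62) = -(y + 9*m)/(62*(m + y)))
S - b(90, 224) = 12935 - (-1*224 - 9*90)/(62*(90 + 224)) = 12935 - (-224 - 810)/(62*314) = 12935 - (-1034)/(62*314) = 12935 - 1*(-517/9734) = 12935 + 517/9734 = 125909807/9734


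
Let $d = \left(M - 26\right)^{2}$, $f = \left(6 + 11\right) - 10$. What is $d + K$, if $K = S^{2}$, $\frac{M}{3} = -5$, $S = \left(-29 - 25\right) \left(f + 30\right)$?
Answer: $3993685$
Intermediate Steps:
$f = 7$ ($f = 17 - 10 = 7$)
$S = -1998$ ($S = \left(-29 - 25\right) \left(7 + 30\right) = \left(-54\right) 37 = -1998$)
$M = -15$ ($M = 3 \left(-5\right) = -15$)
$K = 3992004$ ($K = \left(-1998\right)^{2} = 3992004$)
$d = 1681$ ($d = \left(-15 - 26\right)^{2} = \left(-41\right)^{2} = 1681$)
$d + K = 1681 + 3992004 = 3993685$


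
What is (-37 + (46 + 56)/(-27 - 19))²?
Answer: 813604/529 ≈ 1538.0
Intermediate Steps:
(-37 + (46 + 56)/(-27 - 19))² = (-37 + 102/(-46))² = (-37 + 102*(-1/46))² = (-37 - 51/23)² = (-902/23)² = 813604/529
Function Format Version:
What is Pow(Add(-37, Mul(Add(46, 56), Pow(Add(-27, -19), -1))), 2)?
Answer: Rational(813604, 529) ≈ 1538.0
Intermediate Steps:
Pow(Add(-37, Mul(Add(46, 56), Pow(Add(-27, -19), -1))), 2) = Pow(Add(-37, Mul(102, Pow(-46, -1))), 2) = Pow(Add(-37, Mul(102, Rational(-1, 46))), 2) = Pow(Add(-37, Rational(-51, 23)), 2) = Pow(Rational(-902, 23), 2) = Rational(813604, 529)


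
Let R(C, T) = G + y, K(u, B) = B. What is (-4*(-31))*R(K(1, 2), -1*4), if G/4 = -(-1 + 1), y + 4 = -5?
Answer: -1116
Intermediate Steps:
y = -9 (y = -4 - 5 = -9)
G = 0 (G = 4*(-(-1 + 1)) = 4*(-1*0) = 4*0 = 0)
R(C, T) = -9 (R(C, T) = 0 - 9 = -9)
(-4*(-31))*R(K(1, 2), -1*4) = -4*(-31)*(-9) = 124*(-9) = -1116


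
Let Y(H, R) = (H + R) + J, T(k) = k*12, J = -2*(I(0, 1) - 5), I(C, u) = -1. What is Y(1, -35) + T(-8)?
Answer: -118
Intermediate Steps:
J = 12 (J = -2*(-1 - 5) = -2*(-6) = 12)
T(k) = 12*k
Y(H, R) = 12 + H + R (Y(H, R) = (H + R) + 12 = 12 + H + R)
Y(1, -35) + T(-8) = (12 + 1 - 35) + 12*(-8) = -22 - 96 = -118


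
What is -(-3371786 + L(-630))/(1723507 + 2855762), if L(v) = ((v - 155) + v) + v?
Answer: 3373831/4579269 ≈ 0.73676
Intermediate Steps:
L(v) = -155 + 3*v (L(v) = ((-155 + v) + v) + v = (-155 + 2*v) + v = -155 + 3*v)
-(-3371786 + L(-630))/(1723507 + 2855762) = -(-3371786 + (-155 + 3*(-630)))/(1723507 + 2855762) = -(-3371786 + (-155 - 1890))/4579269 = -(-3371786 - 2045)/4579269 = -(-3373831)/4579269 = -1*(-3373831/4579269) = 3373831/4579269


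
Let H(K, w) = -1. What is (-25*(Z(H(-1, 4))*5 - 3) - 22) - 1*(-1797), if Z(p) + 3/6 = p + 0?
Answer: 4075/2 ≈ 2037.5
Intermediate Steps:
Z(p) = -½ + p (Z(p) = -½ + (p + 0) = -½ + p)
(-25*(Z(H(-1, 4))*5 - 3) - 22) - 1*(-1797) = (-25*((-½ - 1)*5 - 3) - 22) - 1*(-1797) = (-25*(-3/2*5 - 3) - 22) + 1797 = (-25*(-15/2 - 3) - 22) + 1797 = (-25*(-21/2) - 22) + 1797 = (525/2 - 22) + 1797 = 481/2 + 1797 = 4075/2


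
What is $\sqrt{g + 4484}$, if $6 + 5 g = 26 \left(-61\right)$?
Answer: $\frac{2 \sqrt{26035}}{5} \approx 64.542$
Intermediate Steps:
$g = - \frac{1592}{5}$ ($g = - \frac{6}{5} + \frac{26 \left(-61\right)}{5} = - \frac{6}{5} + \frac{1}{5} \left(-1586\right) = - \frac{6}{5} - \frac{1586}{5} = - \frac{1592}{5} \approx -318.4$)
$\sqrt{g + 4484} = \sqrt{- \frac{1592}{5} + 4484} = \sqrt{\frac{20828}{5}} = \frac{2 \sqrt{26035}}{5}$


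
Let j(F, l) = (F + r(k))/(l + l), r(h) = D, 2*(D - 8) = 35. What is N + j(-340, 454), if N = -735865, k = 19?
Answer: -1336331469/1816 ≈ -7.3587e+5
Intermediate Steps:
D = 51/2 (D = 8 + (½)*35 = 8 + 35/2 = 51/2 ≈ 25.500)
r(h) = 51/2
j(F, l) = (51/2 + F)/(2*l) (j(F, l) = (F + 51/2)/(l + l) = (51/2 + F)/((2*l)) = (51/2 + F)*(1/(2*l)) = (51/2 + F)/(2*l))
N + j(-340, 454) = -735865 + (¼)*(51 + 2*(-340))/454 = -735865 + (¼)*(1/454)*(51 - 680) = -735865 + (¼)*(1/454)*(-629) = -735865 - 629/1816 = -1336331469/1816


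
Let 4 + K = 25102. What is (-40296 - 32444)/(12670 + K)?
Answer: -18185/9442 ≈ -1.9260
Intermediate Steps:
K = 25098 (K = -4 + 25102 = 25098)
(-40296 - 32444)/(12670 + K) = (-40296 - 32444)/(12670 + 25098) = -72740/37768 = -72740*1/37768 = -18185/9442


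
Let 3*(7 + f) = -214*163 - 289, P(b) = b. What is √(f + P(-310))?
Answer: I*√108366/3 ≈ 109.73*I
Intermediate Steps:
f = -35192/3 (f = -7 + (-214*163 - 289)/3 = -7 + (-34882 - 289)/3 = -7 + (⅓)*(-35171) = -7 - 35171/3 = -35192/3 ≈ -11731.)
√(f + P(-310)) = √(-35192/3 - 310) = √(-36122/3) = I*√108366/3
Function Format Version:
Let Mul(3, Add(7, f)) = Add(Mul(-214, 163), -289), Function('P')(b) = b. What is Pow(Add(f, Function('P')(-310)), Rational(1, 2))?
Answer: Mul(Rational(1, 3), I, Pow(108366, Rational(1, 2))) ≈ Mul(109.73, I)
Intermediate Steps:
f = Rational(-35192, 3) (f = Add(-7, Mul(Rational(1, 3), Add(Mul(-214, 163), -289))) = Add(-7, Mul(Rational(1, 3), Add(-34882, -289))) = Add(-7, Mul(Rational(1, 3), -35171)) = Add(-7, Rational(-35171, 3)) = Rational(-35192, 3) ≈ -11731.)
Pow(Add(f, Function('P')(-310)), Rational(1, 2)) = Pow(Add(Rational(-35192, 3), -310), Rational(1, 2)) = Pow(Rational(-36122, 3), Rational(1, 2)) = Mul(Rational(1, 3), I, Pow(108366, Rational(1, 2)))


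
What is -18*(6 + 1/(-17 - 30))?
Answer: -5058/47 ≈ -107.62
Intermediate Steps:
-18*(6 + 1/(-17 - 30)) = -18*(6 + 1/(-47)) = -18*(6 - 1/47) = -18*281/47 = -5058/47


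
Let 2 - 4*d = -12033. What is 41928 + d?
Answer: 179747/4 ≈ 44937.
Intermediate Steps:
d = 12035/4 (d = 1/2 - 1/4*(-12033) = 1/2 + 12033/4 = 12035/4 ≈ 3008.8)
41928 + d = 41928 + 12035/4 = 179747/4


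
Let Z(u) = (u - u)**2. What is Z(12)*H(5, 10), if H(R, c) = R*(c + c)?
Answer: 0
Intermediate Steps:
H(R, c) = 2*R*c (H(R, c) = R*(2*c) = 2*R*c)
Z(u) = 0 (Z(u) = 0**2 = 0)
Z(12)*H(5, 10) = 0*(2*5*10) = 0*100 = 0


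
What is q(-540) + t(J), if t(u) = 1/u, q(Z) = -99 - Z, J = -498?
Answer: 219617/498 ≈ 441.00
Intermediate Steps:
q(-540) + t(J) = (-99 - 1*(-540)) + 1/(-498) = (-99 + 540) - 1/498 = 441 - 1/498 = 219617/498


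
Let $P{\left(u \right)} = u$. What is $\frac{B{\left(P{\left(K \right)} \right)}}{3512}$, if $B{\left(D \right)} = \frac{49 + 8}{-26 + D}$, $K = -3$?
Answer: $- \frac{57}{101848} \approx -0.00055966$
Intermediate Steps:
$B{\left(D \right)} = \frac{57}{-26 + D}$
$\frac{B{\left(P{\left(K \right)} \right)}}{3512} = \frac{57 \frac{1}{-26 - 3}}{3512} = \frac{57}{-29} \cdot \frac{1}{3512} = 57 \left(- \frac{1}{29}\right) \frac{1}{3512} = \left(- \frac{57}{29}\right) \frac{1}{3512} = - \frac{57}{101848}$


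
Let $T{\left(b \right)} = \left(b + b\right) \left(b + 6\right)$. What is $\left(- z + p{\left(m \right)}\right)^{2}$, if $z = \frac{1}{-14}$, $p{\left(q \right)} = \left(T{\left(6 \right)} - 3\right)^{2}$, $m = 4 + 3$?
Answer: $\frac{77470372225}{196} \approx 3.9526 \cdot 10^{8}$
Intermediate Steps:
$T{\left(b \right)} = 2 b \left(6 + b\right)$
$m = 7$
$p{\left(q \right)} = 19881$ ($p{\left(q \right)} = \left(2 \cdot 6 \left(6 + 6\right) - 3\right)^{2} = \left(2 \cdot 6 \cdot 12 - 3\right)^{2} = \left(144 - 3\right)^{2} = 141^{2} = 19881$)
$z = - \frac{1}{14} \approx -0.071429$
$\left(- z + p{\left(m \right)}\right)^{2} = \left(\left(-1\right) \left(- \frac{1}{14}\right) + 19881\right)^{2} = \left(\frac{1}{14} + 19881\right)^{2} = \left(\frac{278335}{14}\right)^{2} = \frac{77470372225}{196}$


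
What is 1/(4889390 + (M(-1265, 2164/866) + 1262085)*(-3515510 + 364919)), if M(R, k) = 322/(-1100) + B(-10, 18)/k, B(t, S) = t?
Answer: -297550/1183146643423169809 ≈ -2.5149e-13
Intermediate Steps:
M(R, k) = -161/550 - 10/k (M(R, k) = 322/(-1100) - 10/k = 322*(-1/1100) - 10/k = -161/550 - 10/k)
1/(4889390 + (M(-1265, 2164/866) + 1262085)*(-3515510 + 364919)) = 1/(4889390 + ((-161/550 - 10/(2164/866)) + 1262085)*(-3515510 + 364919)) = 1/(4889390 + ((-161/550 - 10/(2164*(1/866))) + 1262085)*(-3150591)) = 1/(4889390 + ((-161/550 - 10/1082/433) + 1262085)*(-3150591)) = 1/(4889390 + ((-161/550 - 10*433/1082) + 1262085)*(-3150591)) = 1/(4889390 + ((-161/550 - 2165/541) + 1262085)*(-3150591)) = 1/(4889390 + (-1277851/297550 + 1262085)*(-3150591)) = 1/(4889390 + (375532113899/297550)*(-3150591)) = 1/(4889390 - 1183148098261164309/297550) = 1/(-1183146643423169809/297550) = -297550/1183146643423169809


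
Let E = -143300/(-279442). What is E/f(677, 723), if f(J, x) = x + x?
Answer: 35825/101018283 ≈ 0.00035464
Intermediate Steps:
f(J, x) = 2*x
E = 71650/139721 (E = -143300*(-1/279442) = 71650/139721 ≈ 0.51281)
E/f(677, 723) = 71650/(139721*((2*723))) = (71650/139721)/1446 = (71650/139721)*(1/1446) = 35825/101018283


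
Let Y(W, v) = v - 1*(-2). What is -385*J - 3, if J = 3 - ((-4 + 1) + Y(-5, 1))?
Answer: -1158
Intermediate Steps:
Y(W, v) = 2 + v (Y(W, v) = v + 2 = 2 + v)
J = 3 (J = 3 - ((-4 + 1) + (2 + 1)) = 3 - (-3 + 3) = 3 - 1*0 = 3 + 0 = 3)
-385*J - 3 = -385*3 - 3 = -55*21 - 3 = -1155 - 3 = -1158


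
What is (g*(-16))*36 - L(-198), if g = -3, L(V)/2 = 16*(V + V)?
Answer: 14400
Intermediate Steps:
L(V) = 64*V (L(V) = 2*(16*(V + V)) = 2*(16*(2*V)) = 2*(32*V) = 64*V)
(g*(-16))*36 - L(-198) = -3*(-16)*36 - 64*(-198) = 48*36 - 1*(-12672) = 1728 + 12672 = 14400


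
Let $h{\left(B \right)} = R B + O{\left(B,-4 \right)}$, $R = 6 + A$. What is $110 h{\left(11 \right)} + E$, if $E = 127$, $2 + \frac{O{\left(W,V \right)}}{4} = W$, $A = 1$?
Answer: $12557$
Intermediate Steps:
$O{\left(W,V \right)} = -8 + 4 W$
$R = 7$ ($R = 6 + 1 = 7$)
$h{\left(B \right)} = -8 + 11 B$ ($h{\left(B \right)} = 7 B + \left(-8 + 4 B\right) = -8 + 11 B$)
$110 h{\left(11 \right)} + E = 110 \left(-8 + 11 \cdot 11\right) + 127 = 110 \left(-8 + 121\right) + 127 = 110 \cdot 113 + 127 = 12430 + 127 = 12557$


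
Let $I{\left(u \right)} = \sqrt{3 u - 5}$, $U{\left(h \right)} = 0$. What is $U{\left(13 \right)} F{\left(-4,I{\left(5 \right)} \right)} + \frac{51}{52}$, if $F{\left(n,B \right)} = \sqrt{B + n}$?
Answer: $\frac{51}{52} \approx 0.98077$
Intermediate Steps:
$I{\left(u \right)} = \sqrt{-5 + 3 u}$
$U{\left(13 \right)} F{\left(-4,I{\left(5 \right)} \right)} + \frac{51}{52} = 0 \sqrt{\sqrt{-5 + 3 \cdot 5} - 4} + \frac{51}{52} = 0 \sqrt{\sqrt{-5 + 15} - 4} + 51 \cdot \frac{1}{52} = 0 \sqrt{\sqrt{10} - 4} + \frac{51}{52} = 0 \sqrt{-4 + \sqrt{10}} + \frac{51}{52} = 0 + \frac{51}{52} = \frac{51}{52}$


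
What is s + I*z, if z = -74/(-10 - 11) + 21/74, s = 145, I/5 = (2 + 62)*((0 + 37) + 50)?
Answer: 27492435/259 ≈ 1.0615e+5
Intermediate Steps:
I = 27840 (I = 5*((2 + 62)*((0 + 37) + 50)) = 5*(64*(37 + 50)) = 5*(64*87) = 5*5568 = 27840)
z = 5917/1554 (z = -74/(-21) + 21*(1/74) = -74*(-1/21) + 21/74 = 74/21 + 21/74 = 5917/1554 ≈ 3.8076)
s + I*z = 145 + 27840*(5917/1554) = 145 + 27454880/259 = 27492435/259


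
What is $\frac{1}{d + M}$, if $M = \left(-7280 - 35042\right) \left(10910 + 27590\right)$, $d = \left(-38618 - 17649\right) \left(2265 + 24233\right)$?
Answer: $- \frac{1}{3120359966} \approx -3.2048 \cdot 10^{-10}$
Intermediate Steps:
$d = -1490962966$ ($d = \left(-56267\right) 26498 = -1490962966$)
$M = -1629397000$ ($M = \left(-42322\right) 38500 = -1629397000$)
$\frac{1}{d + M} = \frac{1}{-1490962966 - 1629397000} = \frac{1}{-3120359966} = - \frac{1}{3120359966}$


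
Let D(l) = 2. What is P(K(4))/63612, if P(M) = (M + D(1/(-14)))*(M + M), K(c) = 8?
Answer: 40/15903 ≈ 0.0025152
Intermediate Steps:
P(M) = 2*M*(2 + M) (P(M) = (M + 2)*(M + M) = (2 + M)*(2*M) = 2*M*(2 + M))
P(K(4))/63612 = (2*8*(2 + 8))/63612 = (2*8*10)*(1/63612) = 160*(1/63612) = 40/15903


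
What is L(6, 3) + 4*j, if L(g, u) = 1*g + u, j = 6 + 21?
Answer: 117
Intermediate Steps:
j = 27
L(g, u) = g + u
L(6, 3) + 4*j = (6 + 3) + 4*27 = 9 + 108 = 117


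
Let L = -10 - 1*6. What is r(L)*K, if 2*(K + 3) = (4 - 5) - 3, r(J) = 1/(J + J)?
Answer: 5/32 ≈ 0.15625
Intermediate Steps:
L = -16 (L = -10 - 6 = -16)
r(J) = 1/(2*J)
K = -5 (K = -3 + ((4 - 5) - 3)/2 = -3 + (-1 - 3)/2 = -3 + (1/2)*(-4) = -3 - 2 = -5)
r(L)*K = ((1/2)/(-16))*(-5) = ((1/2)*(-1/16))*(-5) = -1/32*(-5) = 5/32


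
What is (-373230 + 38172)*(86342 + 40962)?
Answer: -42654223632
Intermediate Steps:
(-373230 + 38172)*(86342 + 40962) = -335058*127304 = -42654223632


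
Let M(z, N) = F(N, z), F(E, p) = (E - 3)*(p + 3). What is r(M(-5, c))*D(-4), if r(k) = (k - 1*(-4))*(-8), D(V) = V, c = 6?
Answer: -64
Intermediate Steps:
F(E, p) = (-3 + E)*(3 + p)
M(z, N) = -9 - 3*z + 3*N + N*z
r(k) = -32 - 8*k (r(k) = (k + 4)*(-8) = (4 + k)*(-8) = -32 - 8*k)
r(M(-5, c))*D(-4) = (-32 - 8*(-9 - 3*(-5) + 3*6 + 6*(-5)))*(-4) = (-32 - 8*(-9 + 15 + 18 - 30))*(-4) = (-32 - 8*(-6))*(-4) = (-32 + 48)*(-4) = 16*(-4) = -64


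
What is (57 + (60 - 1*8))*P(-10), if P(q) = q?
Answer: -1090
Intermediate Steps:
(57 + (60 - 1*8))*P(-10) = (57 + (60 - 1*8))*(-10) = (57 + (60 - 8))*(-10) = (57 + 52)*(-10) = 109*(-10) = -1090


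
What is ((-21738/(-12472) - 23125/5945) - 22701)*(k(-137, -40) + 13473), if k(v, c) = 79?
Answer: -570318450330244/1853651 ≈ -3.0767e+8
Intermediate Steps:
((-21738/(-12472) - 23125/5945) - 22701)*(k(-137, -40) + 13473) = ((-21738/(-12472) - 23125/5945) - 22701)*(79 + 13473) = ((-21738*(-1/12472) - 23125*1/5945) - 22701)*13552 = ((10869/6236 - 4625/1189) - 22701)*13552 = (-15918259/7414604 - 22701)*13552 = -168334843663/7414604*13552 = -570318450330244/1853651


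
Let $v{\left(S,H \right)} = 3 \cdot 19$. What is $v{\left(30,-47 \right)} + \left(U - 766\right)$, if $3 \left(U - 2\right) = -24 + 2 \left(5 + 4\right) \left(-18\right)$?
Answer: $-823$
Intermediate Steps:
$v{\left(S,H \right)} = 57$
$U = -114$ ($U = 2 + \frac{-24 + 2 \left(5 + 4\right) \left(-18\right)}{3} = 2 + \frac{-24 + 2 \cdot 9 \left(-18\right)}{3} = 2 + \frac{-24 + 18 \left(-18\right)}{3} = 2 + \frac{-24 - 324}{3} = 2 + \frac{1}{3} \left(-348\right) = 2 - 116 = -114$)
$v{\left(30,-47 \right)} + \left(U - 766\right) = 57 - 880 = -823$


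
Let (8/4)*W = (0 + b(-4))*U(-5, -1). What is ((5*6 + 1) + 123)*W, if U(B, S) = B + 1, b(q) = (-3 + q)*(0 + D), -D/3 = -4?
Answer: 25872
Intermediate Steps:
D = 12 (D = -3*(-4) = 12)
b(q) = -36 + 12*q (b(q) = (-3 + q)*(0 + 12) = (-3 + q)*12 = -36 + 12*q)
U(B, S) = 1 + B
W = 168 (W = ((0 + (-36 + 12*(-4)))*(1 - 5))/2 = ((0 + (-36 - 48))*(-4))/2 = ((0 - 84)*(-4))/2 = (-84*(-4))/2 = (½)*336 = 168)
((5*6 + 1) + 123)*W = ((5*6 + 1) + 123)*168 = ((30 + 1) + 123)*168 = (31 + 123)*168 = 154*168 = 25872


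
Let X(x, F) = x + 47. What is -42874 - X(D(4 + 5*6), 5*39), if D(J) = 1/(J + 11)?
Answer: -1931446/45 ≈ -42921.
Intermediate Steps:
D(J) = 1/(11 + J)
X(x, F) = 47 + x
-42874 - X(D(4 + 5*6), 5*39) = -42874 - (47 + 1/(11 + (4 + 5*6))) = -42874 - (47 + 1/(11 + (4 + 30))) = -42874 - (47 + 1/(11 + 34)) = -42874 - (47 + 1/45) = -42874 - 1*2116/45 = -42874 - 2116/45 = -1931446/45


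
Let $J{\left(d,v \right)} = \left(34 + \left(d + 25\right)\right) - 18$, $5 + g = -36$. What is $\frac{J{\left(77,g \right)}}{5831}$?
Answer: $\frac{118}{5831} \approx 0.020237$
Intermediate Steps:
$g = -41$ ($g = -5 - 36 = -41$)
$J{\left(d,v \right)} = 41 + d$ ($J{\left(d,v \right)} = \left(34 + \left(25 + d\right)\right) - 18 = \left(59 + d\right) - 18 = 41 + d$)
$\frac{J{\left(77,g \right)}}{5831} = \frac{41 + 77}{5831} = 118 \cdot \frac{1}{5831} = \frac{118}{5831}$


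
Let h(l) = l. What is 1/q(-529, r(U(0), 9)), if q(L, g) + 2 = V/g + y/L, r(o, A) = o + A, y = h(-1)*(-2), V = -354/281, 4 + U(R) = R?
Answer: -743245/1676566 ≈ -0.44331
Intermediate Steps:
U(R) = -4 + R
V = -354/281 (V = -354*1/281 = -354/281 ≈ -1.2598)
y = 2 (y = -1*(-2) = 2)
r(o, A) = A + o
q(L, g) = -2 + 2/L - 354/(281*g) (q(L, g) = -2 + (-354/(281*g) + 2/L) = -2 + (2/L - 354/(281*g)) = -2 + 2/L - 354/(281*g))
1/q(-529, r(U(0), 9)) = 1/(-2 + 2/(-529) - 354/(281*(9 + (-4 + 0)))) = 1/(-2 + 2*(-1/529) - 354/(281*(9 - 4))) = 1/(-2 - 2/529 - 354/281/5) = 1/(-2 - 2/529 - 354/281*⅕) = 1/(-2 - 2/529 - 354/1405) = 1/(-1676566/743245) = -743245/1676566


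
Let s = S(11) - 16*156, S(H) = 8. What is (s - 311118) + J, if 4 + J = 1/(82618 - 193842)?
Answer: -34880958641/111224 ≈ -3.1361e+5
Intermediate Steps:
J = -444897/111224 (J = -4 + 1/(82618 - 193842) = -4 + 1/(-111224) = -4 - 1/111224 = -444897/111224 ≈ -4.0000)
s = -2488 (s = 8 - 16*156 = 8 - 2496 = -2488)
(s - 311118) + J = (-2488 - 311118) - 444897/111224 = -313606 - 444897/111224 = -34880958641/111224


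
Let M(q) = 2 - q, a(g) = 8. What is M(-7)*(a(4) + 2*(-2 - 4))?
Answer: -36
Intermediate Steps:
M(-7)*(a(4) + 2*(-2 - 4)) = (2 - 1*(-7))*(8 + 2*(-2 - 4)) = (2 + 7)*(8 + 2*(-6)) = 9*(8 - 12) = 9*(-4) = -36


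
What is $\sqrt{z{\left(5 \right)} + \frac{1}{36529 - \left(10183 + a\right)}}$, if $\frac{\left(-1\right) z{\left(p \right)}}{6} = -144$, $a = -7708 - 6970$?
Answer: $\frac{\sqrt{22720076417}}{5128} \approx 29.394$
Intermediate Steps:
$a = -14678$ ($a = -7708 - 6970 = -14678$)
$z{\left(p \right)} = 864$ ($z{\left(p \right)} = \left(-6\right) \left(-144\right) = 864$)
$\sqrt{z{\left(5 \right)} + \frac{1}{36529 - \left(10183 + a\right)}} = \sqrt{864 + \frac{1}{36529 - -4495}} = \sqrt{864 + \frac{1}{36529 + \left(-10183 + 14678\right)}} = \sqrt{864 + \frac{1}{36529 + 4495}} = \sqrt{864 + \frac{1}{41024}} = \sqrt{\frac{35444737}{41024}} = \frac{\sqrt{22720076417}}{5128}$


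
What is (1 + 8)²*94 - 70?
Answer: 7544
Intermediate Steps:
(1 + 8)²*94 - 70 = 9²*94 - 70 = 81*94 - 70 = 7614 - 70 = 7544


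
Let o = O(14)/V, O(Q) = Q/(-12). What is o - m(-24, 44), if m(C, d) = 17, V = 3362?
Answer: -342931/20172 ≈ -17.000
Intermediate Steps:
O(Q) = -Q/12 (O(Q) = Q*(-1/12) = -Q/12)
o = -7/20172 (o = -1/12*14/3362 = -7/6*1/3362 = -7/20172 ≈ -0.00034702)
o - m(-24, 44) = -7/20172 - 1*17 = -7/20172 - 17 = -342931/20172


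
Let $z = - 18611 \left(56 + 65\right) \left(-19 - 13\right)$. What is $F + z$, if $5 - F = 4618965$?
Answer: $67442832$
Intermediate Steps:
$F = -4618960$ ($F = 5 - 4618965 = -4618960$)
$z = 72061792$ ($z = - 18611 \cdot 121 \left(-32\right) = \left(-18611\right) \left(-3872\right) = 72061792$)
$F + z = -4618960 + 72061792 = 67442832$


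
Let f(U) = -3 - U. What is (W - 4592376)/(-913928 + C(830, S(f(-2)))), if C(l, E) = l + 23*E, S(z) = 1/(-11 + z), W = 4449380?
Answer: 1715952/10957199 ≈ 0.15661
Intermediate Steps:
(W - 4592376)/(-913928 + C(830, S(f(-2)))) = (4449380 - 4592376)/(-913928 + (830 + 23/(-11 + (-3 - 1*(-2))))) = -142996/(-913928 + (830 + 23/(-11 + (-3 + 2)))) = -142996/(-913928 + (830 + 23/(-11 - 1))) = -142996/(-913928 + (830 + 23/(-12))) = -142996/(-913928 + (830 + 23*(-1/12))) = -142996/(-913928 + (830 - 23/12)) = -142996/(-913928 + 9937/12) = -142996/(-10957199/12) = -142996*(-12/10957199) = 1715952/10957199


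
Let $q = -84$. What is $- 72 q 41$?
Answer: $247968$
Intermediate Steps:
$- 72 q 41 = \left(-72\right) \left(-84\right) 41 = 6048 \cdot 41 = 247968$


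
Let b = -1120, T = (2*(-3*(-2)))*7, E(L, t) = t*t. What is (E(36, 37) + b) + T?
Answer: 333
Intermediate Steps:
E(L, t) = t²
T = 84 (T = (2*6)*7 = 12*7 = 84)
(E(36, 37) + b) + T = (37² - 1120) + 84 = (1369 - 1120) + 84 = 249 + 84 = 333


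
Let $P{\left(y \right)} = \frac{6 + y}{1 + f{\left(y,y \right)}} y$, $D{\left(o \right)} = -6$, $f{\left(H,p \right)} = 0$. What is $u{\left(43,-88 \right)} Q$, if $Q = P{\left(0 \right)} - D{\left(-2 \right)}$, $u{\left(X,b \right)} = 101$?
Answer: $606$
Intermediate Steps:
$P{\left(y \right)} = y \left(6 + y\right)$ ($P{\left(y \right)} = \frac{6 + y}{1 + 0} y = \frac{6 + y}{1} y = \left(6 + y\right) 1 y = \left(6 + y\right) y = y \left(6 + y\right)$)
$Q = 6$ ($Q = 0 \left(6 + 0\right) - -6 = 0 \cdot 6 + 6 = 0 + 6 = 6$)
$u{\left(43,-88 \right)} Q = 101 \cdot 6 = 606$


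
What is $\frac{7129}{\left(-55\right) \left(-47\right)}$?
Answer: $\frac{7129}{2585} \approx 2.7578$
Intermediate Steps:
$\frac{7129}{\left(-55\right) \left(-47\right)} = \frac{7129}{2585}$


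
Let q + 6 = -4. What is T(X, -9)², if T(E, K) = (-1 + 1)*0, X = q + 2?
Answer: 0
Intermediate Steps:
q = -10 (q = -6 - 4 = -10)
X = -8 (X = -10 + 2 = -8)
T(E, K) = 0 (T(E, K) = 0*0 = 0)
T(X, -9)² = 0² = 0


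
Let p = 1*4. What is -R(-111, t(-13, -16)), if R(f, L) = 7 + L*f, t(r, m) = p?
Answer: 437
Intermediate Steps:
p = 4
t(r, m) = 4
-R(-111, t(-13, -16)) = -(7 + 4*(-111)) = -(7 - 444) = -1*(-437) = 437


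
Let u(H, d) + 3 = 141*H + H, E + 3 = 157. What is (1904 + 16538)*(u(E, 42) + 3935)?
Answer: 475803600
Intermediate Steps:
E = 154 (E = -3 + 157 = 154)
u(H, d) = -3 + 142*H (u(H, d) = -3 + (141*H + H) = -3 + 142*H)
(1904 + 16538)*(u(E, 42) + 3935) = (1904 + 16538)*((-3 + 142*154) + 3935) = 18442*((-3 + 21868) + 3935) = 18442*(21865 + 3935) = 18442*25800 = 475803600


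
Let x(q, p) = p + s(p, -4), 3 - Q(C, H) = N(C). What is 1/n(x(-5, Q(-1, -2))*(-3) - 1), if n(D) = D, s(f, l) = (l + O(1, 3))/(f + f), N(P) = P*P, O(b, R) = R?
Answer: -4/25 ≈ -0.16000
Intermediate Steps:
N(P) = P**2
s(f, l) = (3 + l)/(2*f) (s(f, l) = (l + 3)/(f + f) = (3 + l)/((2*f)) = (3 + l)*(1/(2*f)) = (3 + l)/(2*f))
Q(C, H) = 3 - C**2
x(q, p) = p - 1/(2*p) (x(q, p) = p + (3 - 4)/(2*p) = p + (1/2)*(-1)/p = p - 1/(2*p))
1/n(x(-5, Q(-1, -2))*(-3) - 1) = 1/(((3 - 1*(-1)**2) - 1/(2*(3 - 1*(-1)**2)))*(-3) - 1) = 1/(((3 - 1*1) - 1/(2*(3 - 1*1)))*(-3) - 1) = 1/(((3 - 1) - 1/(2*(3 - 1)))*(-3) - 1) = 1/((2 - 1/2/2)*(-3) - 1) = 1/((2 - 1/2*1/2)*(-3) - 1) = 1/((2 - 1/4)*(-3) - 1) = 1/((7/4)*(-3) - 1) = 1/(-21/4 - 1) = 1/(-25/4) = -4/25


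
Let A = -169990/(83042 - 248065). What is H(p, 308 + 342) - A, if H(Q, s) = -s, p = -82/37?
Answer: -107434940/165023 ≈ -651.03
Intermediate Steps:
p = -82/37 (p = -82*1/37 = -82/37 ≈ -2.2162)
A = 169990/165023 (A = -169990/(-165023) = -169990*(-1/165023) = 169990/165023 ≈ 1.0301)
H(p, 308 + 342) - A = -(308 + 342) - 1*169990/165023 = -1*650 - 169990/165023 = -650 - 169990/165023 = -107434940/165023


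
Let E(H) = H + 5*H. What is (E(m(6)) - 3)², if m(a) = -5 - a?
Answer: 4761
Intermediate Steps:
E(H) = 6*H
(E(m(6)) - 3)² = (6*(-5 - 1*6) - 3)² = (6*(-5 - 6) - 3)² = (6*(-11) - 3)² = (-66 - 3)² = (-69)² = 4761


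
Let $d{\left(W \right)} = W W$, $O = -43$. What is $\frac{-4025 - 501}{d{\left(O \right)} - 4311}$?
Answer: $\frac{2263}{1231} \approx 1.8383$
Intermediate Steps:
$d{\left(W \right)} = W^{2}$
$\frac{-4025 - 501}{d{\left(O \right)} - 4311} = \frac{-4025 - 501}{\left(-43\right)^{2} - 4311} = - \frac{4526}{1849 - 4311} = - \frac{4526}{-2462} = \left(-4526\right) \left(- \frac{1}{2462}\right) = \frac{2263}{1231}$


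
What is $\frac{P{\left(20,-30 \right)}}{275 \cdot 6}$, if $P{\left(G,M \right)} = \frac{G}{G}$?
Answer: $\frac{1}{1650} \approx 0.00060606$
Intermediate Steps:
$P{\left(G,M \right)} = 1$
$\frac{P{\left(20,-30 \right)}}{275 \cdot 6} = 1 \frac{1}{275 \cdot 6} = 1 \cdot \frac{1}{1650} = \frac{1}{1650}$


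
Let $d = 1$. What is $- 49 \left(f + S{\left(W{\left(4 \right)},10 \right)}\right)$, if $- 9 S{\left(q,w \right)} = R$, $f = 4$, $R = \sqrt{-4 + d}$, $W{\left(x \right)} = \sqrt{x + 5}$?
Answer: $-196 + \frac{49 i \sqrt{3}}{9} \approx -196.0 + 9.4301 i$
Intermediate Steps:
$W{\left(x \right)} = \sqrt{5 + x}$
$R = i \sqrt{3}$ ($R = \sqrt{-4 + 1} = \sqrt{-3} = i \sqrt{3} \approx 1.732 i$)
$S{\left(q,w \right)} = - \frac{i \sqrt{3}}{9}$
$- 49 \left(f + S{\left(W{\left(4 \right)},10 \right)}\right) = - 49 \left(4 - \frac{i \sqrt{3}}{9}\right) = -196 + \frac{49 i \sqrt{3}}{9}$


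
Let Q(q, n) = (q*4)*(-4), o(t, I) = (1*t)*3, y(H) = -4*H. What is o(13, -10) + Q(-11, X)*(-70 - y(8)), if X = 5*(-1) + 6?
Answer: -6649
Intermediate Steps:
X = 1 (X = -5 + 6 = 1)
o(t, I) = 3*t (o(t, I) = t*3 = 3*t)
Q(q, n) = -16*q (Q(q, n) = (4*q)*(-4) = -16*q)
o(13, -10) + Q(-11, X)*(-70 - y(8)) = 3*13 + (-16*(-11))*(-70 - (-4)*8) = 39 + 176*(-70 - 1*(-32)) = 39 + 176*(-70 + 32) = 39 + 176*(-38) = 39 - 6688 = -6649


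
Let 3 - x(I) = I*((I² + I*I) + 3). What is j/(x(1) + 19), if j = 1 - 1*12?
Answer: -11/17 ≈ -0.64706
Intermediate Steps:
x(I) = 3 - I*(3 + 2*I²) (x(I) = 3 - I*((I² + I*I) + 3) = 3 - I*((I² + I²) + 3) = 3 - I*(2*I² + 3) = 3 - I*(3 + 2*I²))
j = -11 (j = 1 - 12 = -11)
j/(x(1) + 19) = -11/((3 - 3*1 - 2*1³) + 19) = -11/((3 - 3 - 2*1) + 19) = -11/((3 - 3 - 2) + 19) = -11/(-2 + 19) = -11/17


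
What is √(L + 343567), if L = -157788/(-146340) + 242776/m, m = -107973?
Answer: √90789133571736869270/16255935 ≈ 586.14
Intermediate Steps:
L = -171212927/146303415 (L = -157788/(-146340) + 242776/(-107973) = -157788*(-1/146340) + 242776*(-1/107973) = 1461/1355 - 242776/107973 = -171212927/146303415 ≈ -1.1703)
√(L + 343567) = √(-171212927/146303415 + 343567) = √(50264854168378/146303415) = √90789133571736869270/16255935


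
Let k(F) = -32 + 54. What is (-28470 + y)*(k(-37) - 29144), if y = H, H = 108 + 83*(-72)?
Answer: 999991236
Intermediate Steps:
k(F) = 22
H = -5868 (H = 108 - 5976 = -5868)
y = -5868
(-28470 + y)*(k(-37) - 29144) = (-28470 - 5868)*(22 - 29144) = -34338*(-29122) = 999991236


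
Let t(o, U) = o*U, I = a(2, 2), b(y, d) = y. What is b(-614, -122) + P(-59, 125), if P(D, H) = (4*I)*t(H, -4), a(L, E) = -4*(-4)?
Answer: -32614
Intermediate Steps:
a(L, E) = 16
I = 16
t(o, U) = U*o
P(D, H) = -256*H (P(D, H) = (4*16)*(-4*H) = 64*(-4*H) = -256*H)
b(-614, -122) + P(-59, 125) = -614 - 256*125 = -614 - 32000 = -32614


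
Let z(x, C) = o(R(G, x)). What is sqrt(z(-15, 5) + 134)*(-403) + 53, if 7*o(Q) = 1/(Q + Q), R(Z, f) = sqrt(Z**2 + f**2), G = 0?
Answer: 53 - 403*sqrt(5909610)/210 ≈ -4612.1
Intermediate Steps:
o(Q) = 1/(14*Q) (o(Q) = 1/(7*(Q + Q)) = 1/(7*((2*Q))) = (1/(2*Q))/7 = 1/(14*Q))
z(x, C) = 1/(14*sqrt(x**2)) (z(x, C) = 1/(14*(sqrt(0**2 + x**2))) = 1/(14*(sqrt(0 + x**2))) = 1/(14*(sqrt(x**2))) = 1/(14*sqrt(x**2)))
sqrt(z(-15, 5) + 134)*(-403) + 53 = sqrt(1/(14*sqrt((-15)**2)) + 134)*(-403) + 53 = sqrt(1/(14*sqrt(225)) + 134)*(-403) + 53 = sqrt((1/14)*(1/15) + 134)*(-403) + 53 = sqrt(1/210 + 134)*(-403) + 53 = sqrt(28141/210)*(-403) + 53 = (sqrt(5909610)/210)*(-403) + 53 = -403*sqrt(5909610)/210 + 53 = 53 - 403*sqrt(5909610)/210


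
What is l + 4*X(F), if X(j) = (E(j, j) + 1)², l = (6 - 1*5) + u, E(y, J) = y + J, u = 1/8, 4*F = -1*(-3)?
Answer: 209/8 ≈ 26.125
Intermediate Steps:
F = ¾ (F = (-1*(-3))/4 = (¼)*3 = ¾ ≈ 0.75000)
u = ⅛ ≈ 0.12500
E(y, J) = J + y
l = 9/8 (l = (6 - 1*5) + ⅛ = (6 - 5) + ⅛ = 1 + ⅛ = 9/8 ≈ 1.1250)
X(j) = (1 + 2*j)² (X(j) = ((j + j) + 1)² = (2*j + 1)² = (1 + 2*j)²)
l + 4*X(F) = 9/8 + 4*(1 + 2*(¾))² = 9/8 + 4*(1 + 3/2)² = 9/8 + 4*(5/2)² = 9/8 + 4*(25/4) = 9/8 + 25 = 209/8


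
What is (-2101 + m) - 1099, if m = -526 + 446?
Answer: -3280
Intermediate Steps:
m = -80
(-2101 + m) - 1099 = (-2101 - 80) - 1099 = -2181 - 1099 = -3280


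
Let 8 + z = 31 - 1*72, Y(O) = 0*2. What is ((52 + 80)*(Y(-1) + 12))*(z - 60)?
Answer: -172656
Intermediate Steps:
Y(O) = 0
z = -49 (z = -8 + (31 - 1*72) = -8 + (31 - 72) = -8 - 41 = -49)
((52 + 80)*(Y(-1) + 12))*(z - 60) = ((52 + 80)*(0 + 12))*(-49 - 60) = (132*12)*(-109) = 1584*(-109) = -172656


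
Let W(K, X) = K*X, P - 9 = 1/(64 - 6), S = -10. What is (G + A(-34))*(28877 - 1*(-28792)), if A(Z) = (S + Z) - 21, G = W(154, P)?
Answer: 2213682234/29 ≈ 7.6334e+7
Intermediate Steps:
P = 523/58 (P = 9 + 1/(64 - 6) = 9 + 1/58 = 523/58 ≈ 9.0172)
G = 40271/29 (G = 154*(523/58) = 40271/29 ≈ 1388.7)
A(Z) = -31 + Z (A(Z) = (-10 + Z) - 21 = -31 + Z)
(G + A(-34))*(28877 - 1*(-28792)) = (40271/29 + (-31 - 34))*(28877 - 1*(-28792)) = (40271/29 - 65)*(28877 + 28792) = (38386/29)*57669 = 2213682234/29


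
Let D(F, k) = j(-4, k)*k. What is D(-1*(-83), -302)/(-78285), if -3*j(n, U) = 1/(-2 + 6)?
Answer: -151/469710 ≈ -0.00032147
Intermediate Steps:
j(n, U) = -1/12 (j(n, U) = -1/(3*(-2 + 6)) = -⅓/4 = -⅓*¼ = -1/12)
D(F, k) = -k/12
D(-1*(-83), -302)/(-78285) = -1/12*(-302)/(-78285) = (151/6)*(-1/78285) = -151/469710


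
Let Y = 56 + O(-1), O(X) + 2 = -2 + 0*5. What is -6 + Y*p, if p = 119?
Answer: 6182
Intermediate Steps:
O(X) = -4 (O(X) = -2 + (-2 + 0*5) = -2 + (-2 + 0) = -2 - 2 = -4)
Y = 52 (Y = 56 - 4 = 52)
-6 + Y*p = -6 + 52*119 = -6 + 6188 = 6182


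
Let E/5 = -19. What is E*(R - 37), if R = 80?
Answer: -4085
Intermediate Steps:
E = -95 (E = 5*(-19) = -95)
E*(R - 37) = -95*(80 - 37) = -95*43 = -4085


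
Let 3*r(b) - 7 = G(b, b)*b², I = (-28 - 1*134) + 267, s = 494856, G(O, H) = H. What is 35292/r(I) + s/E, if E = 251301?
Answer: 2938568067/1426049408 ≈ 2.0606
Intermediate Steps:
I = 105 (I = (-28 - 134) + 267 = -162 + 267 = 105)
r(b) = 7/3 + b³/3 (r(b) = 7/3 + (b*b²)/3 = 7/3 + b³/3)
35292/r(I) + s/E = 35292/(7/3 + (⅓)*105³) + 494856/251301 = 35292/(7/3 + (⅓)*1157625) + 494856*(1/251301) = 35292/(7/3 + 385875) + 164952/83767 = 35292/(1157632/3) + 164952/83767 = 35292*(3/1157632) + 164952/83767 = 1557/17024 + 164952/83767 = 2938568067/1426049408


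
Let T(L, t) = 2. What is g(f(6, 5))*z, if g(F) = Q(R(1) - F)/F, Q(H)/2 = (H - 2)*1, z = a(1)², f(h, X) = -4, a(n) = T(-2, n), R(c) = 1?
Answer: -6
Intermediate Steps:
a(n) = 2
z = 4 (z = 2² = 4)
Q(H) = -4 + 2*H (Q(H) = 2*((H - 2)*1) = 2*((-2 + H)*1) = 2*(-2 + H) = -4 + 2*H)
g(F) = (-2 - 2*F)/F (g(F) = (-4 + 2*(1 - F))/F = (-4 + (2 - 2*F))/F = (-2 - 2*F)/F)
g(f(6, 5))*z = (-2 - 2/(-4))*4 = (-2 - 2*(-¼))*4 = (-2 + ½)*4 = -3/2*4 = -6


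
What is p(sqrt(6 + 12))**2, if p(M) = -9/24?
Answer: 9/64 ≈ 0.14063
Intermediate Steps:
p(M) = -3/8 (p(M) = -9*1/24 = -3/8)
p(sqrt(6 + 12))**2 = (-3/8)**2 = 9/64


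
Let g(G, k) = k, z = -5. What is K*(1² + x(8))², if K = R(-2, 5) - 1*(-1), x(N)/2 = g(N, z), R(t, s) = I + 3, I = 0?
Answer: 324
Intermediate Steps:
R(t, s) = 3 (R(t, s) = 0 + 3 = 3)
x(N) = -10 (x(N) = 2*(-5) = -10)
K = 4 (K = 3 - 1*(-1) = 3 + 1 = 4)
K*(1² + x(8))² = 4*(1² - 10)² = 4*(1 - 10)² = 4*(-9)² = 4*81 = 324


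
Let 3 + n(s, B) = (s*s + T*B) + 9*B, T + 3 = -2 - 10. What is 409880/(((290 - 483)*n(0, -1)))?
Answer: -409880/579 ≈ -707.91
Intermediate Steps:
T = -15 (T = -3 + (-2 - 10) = -3 - 12 = -15)
n(s, B) = -3 + s² - 6*B (n(s, B) = -3 + ((s*s - 15*B) + 9*B) = -3 + ((s² - 15*B) + 9*B) = -3 + (s² - 6*B) = -3 + s² - 6*B)
409880/(((290 - 483)*n(0, -1))) = 409880/(((290 - 483)*(-3 + 0² - 6*(-1)))) = 409880/((-193*(-3 + 0 + 6))) = 409880/((-193*3)) = 409880/(-579) = 409880*(-1/579) = -409880/579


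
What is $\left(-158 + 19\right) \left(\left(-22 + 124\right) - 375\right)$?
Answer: $37947$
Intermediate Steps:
$\left(-158 + 19\right) \left(\left(-22 + 124\right) - 375\right) = - 139 \left(102 - 375\right) = \left(-139\right) \left(-273\right) = 37947$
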